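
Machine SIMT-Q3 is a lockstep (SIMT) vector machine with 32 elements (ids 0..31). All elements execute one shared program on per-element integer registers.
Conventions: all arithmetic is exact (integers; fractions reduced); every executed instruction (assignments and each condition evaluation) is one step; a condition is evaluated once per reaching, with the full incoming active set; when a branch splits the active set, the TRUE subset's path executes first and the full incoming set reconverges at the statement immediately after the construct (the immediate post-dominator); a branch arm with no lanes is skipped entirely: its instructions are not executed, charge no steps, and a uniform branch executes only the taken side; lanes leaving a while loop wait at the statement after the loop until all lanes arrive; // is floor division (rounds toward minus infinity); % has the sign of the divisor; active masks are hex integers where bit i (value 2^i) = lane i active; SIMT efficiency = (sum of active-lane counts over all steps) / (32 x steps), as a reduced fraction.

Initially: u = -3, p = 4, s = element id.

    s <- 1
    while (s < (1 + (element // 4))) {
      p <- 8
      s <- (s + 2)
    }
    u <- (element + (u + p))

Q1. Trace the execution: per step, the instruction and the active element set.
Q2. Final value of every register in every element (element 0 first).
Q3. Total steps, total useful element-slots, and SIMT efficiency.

step 0: s <- 1                       0xffffffff
step 1: eval (s < (1 + (element // 4))) 0xffffffff
step 2: p <- 8                       0xfffffff0
step 3: s <- (s + 2)                 0xfffffff0
step 4: eval (s < (1 + (element // 4))) 0xfffffff0
step 5: p <- 8                       0xfffff000
step 6: s <- (s + 2)                 0xfffff000
step 7: eval (s < (1 + (element // 4))) 0xfffff000
step 8: p <- 8                       0xfff00000
step 9: s <- (s + 2)                 0xfff00000
step 10: eval (s < (1 + (element // 4))) 0xfff00000
step 11: p <- 8                       0xf0000000
step 12: s <- (s + 2)                 0xf0000000
step 13: eval (s < (1 + (element // 4))) 0xf0000000
step 14: u <- (element + (u + p))     0xffffffff

Answer: 15 steps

u: 1,2,3,4,9,10,11,12,13,14,15,16,17,18,19,20,21,22,23,24,25,26,27,28,29,30,31,32,33,34,35,36
p: 4,4,4,4,8,8,8,8,8,8,8,8,8,8,8,8,8,8,8,8,8,8,8,8,8,8,8,8,8,8,8,8
s: 1,1,1,1,3,3,3,3,3,3,3,3,5,5,5,5,5,5,5,5,7,7,7,7,7,7,7,7,9,9,9,9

steps = 15; useful = 288; efficiency = 288/480 = 3/5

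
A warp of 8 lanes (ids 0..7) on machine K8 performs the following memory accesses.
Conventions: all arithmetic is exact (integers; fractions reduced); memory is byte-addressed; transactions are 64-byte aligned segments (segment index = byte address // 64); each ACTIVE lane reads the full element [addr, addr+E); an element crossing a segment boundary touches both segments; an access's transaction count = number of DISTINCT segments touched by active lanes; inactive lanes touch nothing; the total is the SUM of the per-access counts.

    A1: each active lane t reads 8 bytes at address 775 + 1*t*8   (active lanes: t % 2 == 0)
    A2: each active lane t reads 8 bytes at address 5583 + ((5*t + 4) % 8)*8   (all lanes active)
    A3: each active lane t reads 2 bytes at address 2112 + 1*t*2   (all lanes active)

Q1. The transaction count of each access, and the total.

A1: 1 transaction
A2: 2 transactions
A3: 1 transaction

Answer: 1,2,1; total 4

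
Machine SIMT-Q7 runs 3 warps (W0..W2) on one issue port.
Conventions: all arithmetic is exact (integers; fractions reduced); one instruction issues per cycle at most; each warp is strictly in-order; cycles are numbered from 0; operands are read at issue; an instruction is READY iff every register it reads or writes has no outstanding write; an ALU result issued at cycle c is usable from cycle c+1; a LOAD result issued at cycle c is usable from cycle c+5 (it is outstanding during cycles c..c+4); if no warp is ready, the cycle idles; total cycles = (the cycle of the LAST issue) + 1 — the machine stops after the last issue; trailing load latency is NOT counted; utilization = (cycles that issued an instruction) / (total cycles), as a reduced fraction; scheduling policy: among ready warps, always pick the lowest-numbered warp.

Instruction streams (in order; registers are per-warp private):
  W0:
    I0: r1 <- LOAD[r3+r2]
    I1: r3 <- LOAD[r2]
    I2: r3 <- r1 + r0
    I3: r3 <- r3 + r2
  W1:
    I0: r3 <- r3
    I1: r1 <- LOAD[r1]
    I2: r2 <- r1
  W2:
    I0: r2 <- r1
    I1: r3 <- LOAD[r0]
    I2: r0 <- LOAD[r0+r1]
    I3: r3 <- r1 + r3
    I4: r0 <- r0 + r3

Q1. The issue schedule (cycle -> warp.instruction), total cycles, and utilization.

cycle 0: W0.I0
cycle 1: W0.I1
cycle 2: W1.I0
cycle 3: W1.I1
cycle 4: W2.I0
cycle 5: W2.I1
cycle 6: W0.I2
cycle 7: W0.I3
cycle 8: W1.I2
cycle 9: W2.I2
cycle 10: W2.I3
cycle 11: idle
cycle 12: idle
cycle 13: idle
cycle 14: W2.I4

Answer: 15 cycles, utilization 4/5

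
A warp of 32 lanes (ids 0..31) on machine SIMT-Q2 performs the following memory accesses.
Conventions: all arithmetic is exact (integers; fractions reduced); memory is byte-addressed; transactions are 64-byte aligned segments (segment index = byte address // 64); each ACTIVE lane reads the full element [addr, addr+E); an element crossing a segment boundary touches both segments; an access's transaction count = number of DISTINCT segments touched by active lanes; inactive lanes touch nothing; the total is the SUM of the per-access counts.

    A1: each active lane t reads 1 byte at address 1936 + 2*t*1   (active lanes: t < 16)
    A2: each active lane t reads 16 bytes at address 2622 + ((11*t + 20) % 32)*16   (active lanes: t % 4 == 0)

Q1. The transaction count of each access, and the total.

A1: 1 transaction
A2: 9 transactions

Answer: 1,9; total 10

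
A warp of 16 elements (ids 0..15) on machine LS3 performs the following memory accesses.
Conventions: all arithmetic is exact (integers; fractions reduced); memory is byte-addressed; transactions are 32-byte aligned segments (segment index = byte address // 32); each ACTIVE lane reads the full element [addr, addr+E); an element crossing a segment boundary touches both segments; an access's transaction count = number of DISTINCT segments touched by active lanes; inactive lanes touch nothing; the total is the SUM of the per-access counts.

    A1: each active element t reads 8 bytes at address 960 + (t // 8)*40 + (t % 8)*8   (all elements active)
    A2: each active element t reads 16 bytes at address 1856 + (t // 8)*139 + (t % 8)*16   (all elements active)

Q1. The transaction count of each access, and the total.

A1: 4 transactions
A2: 9 transactions

Answer: 4,9; total 13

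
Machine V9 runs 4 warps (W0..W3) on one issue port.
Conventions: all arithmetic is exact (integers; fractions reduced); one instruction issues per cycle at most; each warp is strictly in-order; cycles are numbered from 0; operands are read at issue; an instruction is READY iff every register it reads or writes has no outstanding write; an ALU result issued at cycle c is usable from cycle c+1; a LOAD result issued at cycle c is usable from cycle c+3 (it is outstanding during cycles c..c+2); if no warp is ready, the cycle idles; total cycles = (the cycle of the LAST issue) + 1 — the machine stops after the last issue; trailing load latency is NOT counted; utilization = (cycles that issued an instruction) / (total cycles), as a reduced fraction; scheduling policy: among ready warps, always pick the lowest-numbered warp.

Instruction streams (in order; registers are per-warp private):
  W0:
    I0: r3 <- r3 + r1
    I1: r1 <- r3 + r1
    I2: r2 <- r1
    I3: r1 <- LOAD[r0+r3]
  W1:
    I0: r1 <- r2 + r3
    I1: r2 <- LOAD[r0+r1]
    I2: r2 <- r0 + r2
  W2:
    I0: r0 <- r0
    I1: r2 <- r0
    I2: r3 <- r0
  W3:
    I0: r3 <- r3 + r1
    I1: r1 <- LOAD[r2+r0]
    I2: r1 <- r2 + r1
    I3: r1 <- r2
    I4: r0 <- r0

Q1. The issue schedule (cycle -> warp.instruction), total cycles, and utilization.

cycle 0: W0.I0
cycle 1: W0.I1
cycle 2: W0.I2
cycle 3: W0.I3
cycle 4: W1.I0
cycle 5: W1.I1
cycle 6: W2.I0
cycle 7: W2.I1
cycle 8: W1.I2
cycle 9: W2.I2
cycle 10: W3.I0
cycle 11: W3.I1
cycle 12: idle
cycle 13: idle
cycle 14: W3.I2
cycle 15: W3.I3
cycle 16: W3.I4

Answer: 17 cycles, utilization 15/17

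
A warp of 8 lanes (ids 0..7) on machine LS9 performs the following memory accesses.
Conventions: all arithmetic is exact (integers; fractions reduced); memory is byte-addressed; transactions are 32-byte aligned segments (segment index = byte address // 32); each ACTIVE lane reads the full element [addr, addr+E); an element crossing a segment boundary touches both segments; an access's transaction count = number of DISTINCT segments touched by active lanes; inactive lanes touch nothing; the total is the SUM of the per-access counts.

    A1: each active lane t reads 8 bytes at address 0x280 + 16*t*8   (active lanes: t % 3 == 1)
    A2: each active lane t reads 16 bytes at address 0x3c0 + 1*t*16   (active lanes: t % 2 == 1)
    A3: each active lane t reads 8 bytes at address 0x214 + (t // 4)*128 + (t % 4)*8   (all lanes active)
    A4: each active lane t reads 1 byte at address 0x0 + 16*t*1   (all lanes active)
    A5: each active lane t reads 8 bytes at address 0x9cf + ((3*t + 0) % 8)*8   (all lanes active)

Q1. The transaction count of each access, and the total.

A1: 3 transactions
A2: 4 transactions
A3: 4 transactions
A4: 4 transactions
A5: 3 transactions

Answer: 3,4,4,4,3; total 18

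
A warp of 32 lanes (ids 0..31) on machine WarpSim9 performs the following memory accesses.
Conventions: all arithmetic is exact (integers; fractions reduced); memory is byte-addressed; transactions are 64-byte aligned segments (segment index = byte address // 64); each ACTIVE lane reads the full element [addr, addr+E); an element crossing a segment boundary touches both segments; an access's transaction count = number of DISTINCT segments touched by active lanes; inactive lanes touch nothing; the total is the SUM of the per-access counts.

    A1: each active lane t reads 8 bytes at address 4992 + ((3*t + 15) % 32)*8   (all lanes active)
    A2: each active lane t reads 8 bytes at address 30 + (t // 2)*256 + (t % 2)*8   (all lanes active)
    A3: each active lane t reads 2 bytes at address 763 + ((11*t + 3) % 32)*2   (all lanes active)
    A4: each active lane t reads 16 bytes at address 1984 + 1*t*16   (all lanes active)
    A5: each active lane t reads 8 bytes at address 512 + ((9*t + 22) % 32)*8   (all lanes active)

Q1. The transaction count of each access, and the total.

A1: 4 transactions
A2: 16 transactions
A3: 2 transactions
A4: 8 transactions
A5: 4 transactions

Answer: 4,16,2,8,4; total 34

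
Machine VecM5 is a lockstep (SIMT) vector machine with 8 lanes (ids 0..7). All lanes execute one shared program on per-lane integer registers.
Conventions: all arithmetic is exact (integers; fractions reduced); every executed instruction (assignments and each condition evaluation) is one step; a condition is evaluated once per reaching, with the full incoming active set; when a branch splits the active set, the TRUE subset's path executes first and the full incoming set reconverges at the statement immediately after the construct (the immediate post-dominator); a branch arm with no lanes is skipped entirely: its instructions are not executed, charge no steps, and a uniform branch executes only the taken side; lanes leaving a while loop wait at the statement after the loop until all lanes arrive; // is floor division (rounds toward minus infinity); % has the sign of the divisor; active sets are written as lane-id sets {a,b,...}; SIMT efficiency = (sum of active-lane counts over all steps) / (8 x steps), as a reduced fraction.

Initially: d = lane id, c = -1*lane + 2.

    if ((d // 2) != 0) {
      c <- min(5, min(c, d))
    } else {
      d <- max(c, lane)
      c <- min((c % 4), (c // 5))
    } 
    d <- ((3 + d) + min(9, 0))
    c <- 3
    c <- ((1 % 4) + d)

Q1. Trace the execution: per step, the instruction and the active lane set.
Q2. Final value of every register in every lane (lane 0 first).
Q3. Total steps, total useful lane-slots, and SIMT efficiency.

step 0: eval ((d // 2) != 0)         {0,1,2,3,4,5,6,7}
step 1: c <- min(5, min(c, d))       {2,3,4,5,6,7}
step 2: d <- max(c, lane)            {0,1}
step 3: c <- min((c % 4), (c // 5))  {0,1}
step 4: d <- ((3 + d) + min(9, 0))   {0,1,2,3,4,5,6,7}
step 5: c <- 3                       {0,1,2,3,4,5,6,7}
step 6: c <- ((1 % 4) + d)           {0,1,2,3,4,5,6,7}

Answer: 7 steps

d: 5,4,5,6,7,8,9,10
c: 6,5,6,7,8,9,10,11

steps = 7; useful = 42; efficiency = 42/56 = 3/4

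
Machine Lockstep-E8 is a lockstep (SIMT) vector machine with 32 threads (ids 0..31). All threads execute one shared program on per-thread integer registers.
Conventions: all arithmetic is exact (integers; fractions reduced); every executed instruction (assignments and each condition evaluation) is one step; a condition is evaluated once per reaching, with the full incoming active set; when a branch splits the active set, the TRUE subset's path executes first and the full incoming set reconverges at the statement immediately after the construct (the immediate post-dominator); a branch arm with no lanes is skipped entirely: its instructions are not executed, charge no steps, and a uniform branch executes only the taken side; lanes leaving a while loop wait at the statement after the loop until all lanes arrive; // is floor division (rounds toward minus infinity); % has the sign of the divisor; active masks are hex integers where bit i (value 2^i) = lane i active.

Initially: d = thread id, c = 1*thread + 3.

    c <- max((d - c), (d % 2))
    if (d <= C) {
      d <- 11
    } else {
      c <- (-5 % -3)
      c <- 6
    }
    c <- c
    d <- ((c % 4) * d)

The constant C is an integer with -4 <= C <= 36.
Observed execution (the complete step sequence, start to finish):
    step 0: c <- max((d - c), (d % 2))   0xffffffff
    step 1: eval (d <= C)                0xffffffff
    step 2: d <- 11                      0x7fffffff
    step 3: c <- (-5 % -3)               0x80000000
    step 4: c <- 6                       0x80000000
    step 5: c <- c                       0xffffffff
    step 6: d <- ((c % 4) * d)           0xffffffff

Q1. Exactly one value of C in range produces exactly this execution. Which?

Answer: C = 30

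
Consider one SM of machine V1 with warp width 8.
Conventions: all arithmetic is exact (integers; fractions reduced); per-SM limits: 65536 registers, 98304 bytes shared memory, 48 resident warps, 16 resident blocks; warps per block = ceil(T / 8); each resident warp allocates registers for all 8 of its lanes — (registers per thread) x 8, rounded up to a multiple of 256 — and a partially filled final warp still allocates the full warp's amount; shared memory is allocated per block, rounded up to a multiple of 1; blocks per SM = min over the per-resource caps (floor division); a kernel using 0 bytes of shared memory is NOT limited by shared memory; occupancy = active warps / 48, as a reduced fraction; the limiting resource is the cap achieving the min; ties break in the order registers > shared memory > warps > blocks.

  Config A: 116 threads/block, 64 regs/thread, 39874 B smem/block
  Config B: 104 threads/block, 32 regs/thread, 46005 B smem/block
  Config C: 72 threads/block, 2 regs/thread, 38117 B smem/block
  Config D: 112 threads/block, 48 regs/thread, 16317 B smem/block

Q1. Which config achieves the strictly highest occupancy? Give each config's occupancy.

occupancies: A 5/8, B 13/24, C 3/8, D 7/8

Answer: D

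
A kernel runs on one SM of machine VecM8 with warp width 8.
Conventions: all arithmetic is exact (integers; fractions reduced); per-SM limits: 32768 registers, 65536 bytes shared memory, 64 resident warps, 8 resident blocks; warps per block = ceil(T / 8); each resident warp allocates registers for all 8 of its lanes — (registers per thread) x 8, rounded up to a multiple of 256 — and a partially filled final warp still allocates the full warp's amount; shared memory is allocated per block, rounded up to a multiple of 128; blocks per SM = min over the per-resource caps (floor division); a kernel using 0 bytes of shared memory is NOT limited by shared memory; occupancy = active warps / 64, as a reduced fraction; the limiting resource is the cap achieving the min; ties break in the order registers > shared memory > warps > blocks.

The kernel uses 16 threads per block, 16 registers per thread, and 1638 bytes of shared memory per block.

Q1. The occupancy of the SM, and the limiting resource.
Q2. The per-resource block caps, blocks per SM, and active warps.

Answer: occupancy 1/4, limited by blocks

registers: 64 blocks
shared memory: 39 blocks
warps: 32 blocks
blocks: 8 blocks

Answer: 8 blocks, 16 active warps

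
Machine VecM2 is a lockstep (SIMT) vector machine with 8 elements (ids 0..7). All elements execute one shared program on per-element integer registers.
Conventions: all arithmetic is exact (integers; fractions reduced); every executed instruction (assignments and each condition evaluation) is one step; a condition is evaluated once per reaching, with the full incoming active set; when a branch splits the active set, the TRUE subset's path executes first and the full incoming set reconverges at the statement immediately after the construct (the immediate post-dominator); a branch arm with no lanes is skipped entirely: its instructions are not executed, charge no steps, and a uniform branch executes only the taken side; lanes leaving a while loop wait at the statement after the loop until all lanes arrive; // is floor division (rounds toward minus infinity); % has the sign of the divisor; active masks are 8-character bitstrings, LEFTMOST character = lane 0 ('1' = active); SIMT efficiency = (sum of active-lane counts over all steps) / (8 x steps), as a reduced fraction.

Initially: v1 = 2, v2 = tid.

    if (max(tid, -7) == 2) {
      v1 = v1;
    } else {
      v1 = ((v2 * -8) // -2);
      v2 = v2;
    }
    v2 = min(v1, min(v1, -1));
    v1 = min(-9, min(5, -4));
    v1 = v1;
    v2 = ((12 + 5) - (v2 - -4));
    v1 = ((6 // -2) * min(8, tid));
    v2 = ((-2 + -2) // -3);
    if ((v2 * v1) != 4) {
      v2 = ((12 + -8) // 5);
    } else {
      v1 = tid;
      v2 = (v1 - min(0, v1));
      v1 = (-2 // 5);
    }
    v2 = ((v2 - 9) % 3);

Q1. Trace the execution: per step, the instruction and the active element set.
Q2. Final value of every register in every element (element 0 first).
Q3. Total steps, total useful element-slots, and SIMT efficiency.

step 0: eval (max(tid, -7) == 2)     11111111
step 1: v1 <- v1                     00100000
step 2: v1 <- ((v2 * -8) // -2)      11011111
step 3: v2 <- v2                     11011111
step 4: v2 <- min(v1, min(v1, -1))   11111111
step 5: v1 <- min(-9, min(5, -4))    11111111
step 6: v1 <- v1                     11111111
step 7: v2 <- ((12 + 5) - (v2 - -4)) 11111111
step 8: v1 <- ((6 // -2) * min(8, tid)) 11111111
step 9: v2 <- ((-2 + -2) // -3)      11111111
step 10: eval ((v2 * v1) != 4)        11111111
step 11: v2 <- ((12 + -8) // 5)       11111111
step 12: v2 <- ((v2 - 9) % 3)         11111111

Answer: 13 steps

v1: 0,-3,-6,-9,-12,-15,-18,-21
v2: 0,0,0,0,0,0,0,0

steps = 13; useful = 95; efficiency = 95/104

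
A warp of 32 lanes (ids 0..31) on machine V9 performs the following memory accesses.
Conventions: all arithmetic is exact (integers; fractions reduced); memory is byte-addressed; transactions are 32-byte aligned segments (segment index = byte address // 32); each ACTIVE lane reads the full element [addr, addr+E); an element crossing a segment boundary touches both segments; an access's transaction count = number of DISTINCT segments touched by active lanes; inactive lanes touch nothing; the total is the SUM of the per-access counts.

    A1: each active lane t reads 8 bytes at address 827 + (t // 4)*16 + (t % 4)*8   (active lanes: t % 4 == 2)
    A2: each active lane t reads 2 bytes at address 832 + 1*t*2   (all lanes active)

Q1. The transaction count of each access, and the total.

A1: 5 transactions
A2: 2 transactions

Answer: 5,2; total 7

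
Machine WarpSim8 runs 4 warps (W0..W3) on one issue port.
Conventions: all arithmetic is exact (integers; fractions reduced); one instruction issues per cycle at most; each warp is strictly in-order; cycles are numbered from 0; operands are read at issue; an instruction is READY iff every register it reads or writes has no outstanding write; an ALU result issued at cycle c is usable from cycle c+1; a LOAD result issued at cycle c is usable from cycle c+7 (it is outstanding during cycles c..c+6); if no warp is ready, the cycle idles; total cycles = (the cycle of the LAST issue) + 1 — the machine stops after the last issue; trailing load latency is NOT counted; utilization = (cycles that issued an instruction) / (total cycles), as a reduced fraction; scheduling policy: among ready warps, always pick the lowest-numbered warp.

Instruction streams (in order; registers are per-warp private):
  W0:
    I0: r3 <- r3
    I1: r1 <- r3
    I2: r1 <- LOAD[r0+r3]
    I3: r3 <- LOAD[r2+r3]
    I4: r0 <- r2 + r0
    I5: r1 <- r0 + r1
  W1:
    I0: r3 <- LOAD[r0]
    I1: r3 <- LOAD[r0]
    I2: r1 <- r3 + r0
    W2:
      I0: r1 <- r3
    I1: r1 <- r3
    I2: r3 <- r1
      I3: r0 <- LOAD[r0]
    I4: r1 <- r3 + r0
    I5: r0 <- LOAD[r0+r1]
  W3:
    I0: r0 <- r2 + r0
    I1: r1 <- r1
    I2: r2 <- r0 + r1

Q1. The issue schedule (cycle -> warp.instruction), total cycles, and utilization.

cycle 0: W0.I0
cycle 1: W0.I1
cycle 2: W0.I2
cycle 3: W0.I3
cycle 4: W0.I4
cycle 5: W1.I0
cycle 6: W2.I0
cycle 7: W2.I1
cycle 8: W2.I2
cycle 9: W0.I5
cycle 10: W2.I3
cycle 11: W3.I0
cycle 12: W1.I1
cycle 13: W3.I1
cycle 14: W3.I2
cycle 15: idle
cycle 16: idle
cycle 17: W2.I4
cycle 18: W2.I5
cycle 19: W1.I2

Answer: 20 cycles, utilization 9/10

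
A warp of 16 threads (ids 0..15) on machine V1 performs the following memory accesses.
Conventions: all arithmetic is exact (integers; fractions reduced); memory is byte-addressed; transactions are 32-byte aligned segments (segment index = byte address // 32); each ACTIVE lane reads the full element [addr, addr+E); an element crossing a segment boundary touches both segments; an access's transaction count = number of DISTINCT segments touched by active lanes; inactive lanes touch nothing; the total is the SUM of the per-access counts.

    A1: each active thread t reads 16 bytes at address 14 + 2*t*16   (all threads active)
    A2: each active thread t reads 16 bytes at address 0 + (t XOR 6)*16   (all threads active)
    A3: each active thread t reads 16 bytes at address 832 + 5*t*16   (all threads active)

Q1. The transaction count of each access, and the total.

A1: 16 transactions
A2: 8 transactions
A3: 16 transactions

Answer: 16,8,16; total 40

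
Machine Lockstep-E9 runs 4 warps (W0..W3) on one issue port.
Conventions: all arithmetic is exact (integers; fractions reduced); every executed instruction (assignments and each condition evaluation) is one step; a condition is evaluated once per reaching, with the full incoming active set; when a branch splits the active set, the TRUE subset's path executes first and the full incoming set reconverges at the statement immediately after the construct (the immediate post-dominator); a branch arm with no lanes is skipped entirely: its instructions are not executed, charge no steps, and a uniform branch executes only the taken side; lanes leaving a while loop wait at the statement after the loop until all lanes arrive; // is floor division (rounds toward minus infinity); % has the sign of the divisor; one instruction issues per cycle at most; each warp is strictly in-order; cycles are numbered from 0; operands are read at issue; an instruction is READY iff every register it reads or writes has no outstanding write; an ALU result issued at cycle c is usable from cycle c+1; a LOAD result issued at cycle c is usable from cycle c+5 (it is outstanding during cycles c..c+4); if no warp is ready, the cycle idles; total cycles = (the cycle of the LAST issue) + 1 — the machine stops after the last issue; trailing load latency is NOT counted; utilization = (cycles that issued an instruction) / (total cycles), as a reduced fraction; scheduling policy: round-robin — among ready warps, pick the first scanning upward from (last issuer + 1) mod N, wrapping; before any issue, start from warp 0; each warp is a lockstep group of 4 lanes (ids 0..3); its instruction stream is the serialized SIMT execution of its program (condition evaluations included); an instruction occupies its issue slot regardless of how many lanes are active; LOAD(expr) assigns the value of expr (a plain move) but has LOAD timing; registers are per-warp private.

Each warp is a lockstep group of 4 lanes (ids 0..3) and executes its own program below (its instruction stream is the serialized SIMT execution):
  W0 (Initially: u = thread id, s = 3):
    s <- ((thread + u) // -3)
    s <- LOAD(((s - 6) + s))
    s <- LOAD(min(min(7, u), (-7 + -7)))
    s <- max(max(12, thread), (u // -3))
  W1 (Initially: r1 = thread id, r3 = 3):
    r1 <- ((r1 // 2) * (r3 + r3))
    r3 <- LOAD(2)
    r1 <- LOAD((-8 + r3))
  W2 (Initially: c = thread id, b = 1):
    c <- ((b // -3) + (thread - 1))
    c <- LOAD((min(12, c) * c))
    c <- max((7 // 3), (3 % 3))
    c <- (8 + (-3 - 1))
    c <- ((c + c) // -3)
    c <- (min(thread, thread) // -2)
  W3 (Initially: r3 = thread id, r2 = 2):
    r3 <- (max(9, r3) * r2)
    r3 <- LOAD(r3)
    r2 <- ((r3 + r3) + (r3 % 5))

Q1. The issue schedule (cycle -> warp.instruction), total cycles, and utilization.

cycle 0: W0.I0
cycle 1: W1.I0
cycle 2: W2.I0
cycle 3: W3.I0
cycle 4: W0.I1
cycle 5: W1.I1
cycle 6: W2.I1
cycle 7: W3.I1
cycle 8: idle
cycle 9: W0.I2
cycle 10: W1.I2
cycle 11: W2.I2
cycle 12: W3.I2
cycle 13: W2.I3
cycle 14: W0.I3
cycle 15: W2.I4
cycle 16: W2.I5

Answer: 17 cycles, utilization 16/17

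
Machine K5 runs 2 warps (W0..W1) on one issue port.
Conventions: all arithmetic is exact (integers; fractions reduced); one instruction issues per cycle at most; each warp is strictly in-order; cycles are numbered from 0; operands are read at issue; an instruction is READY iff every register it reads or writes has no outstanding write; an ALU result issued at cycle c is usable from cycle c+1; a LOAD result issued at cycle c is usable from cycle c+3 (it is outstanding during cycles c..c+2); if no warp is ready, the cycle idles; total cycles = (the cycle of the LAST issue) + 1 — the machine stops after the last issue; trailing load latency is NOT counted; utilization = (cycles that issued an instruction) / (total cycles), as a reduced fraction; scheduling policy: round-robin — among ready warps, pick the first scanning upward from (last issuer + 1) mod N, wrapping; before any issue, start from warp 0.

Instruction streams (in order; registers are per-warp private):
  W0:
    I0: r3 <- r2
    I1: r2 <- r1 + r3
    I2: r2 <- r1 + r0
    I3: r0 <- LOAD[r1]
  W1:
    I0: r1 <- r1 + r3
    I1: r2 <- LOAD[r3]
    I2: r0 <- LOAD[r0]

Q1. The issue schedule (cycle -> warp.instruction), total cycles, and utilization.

cycle 0: W0.I0
cycle 1: W1.I0
cycle 2: W0.I1
cycle 3: W1.I1
cycle 4: W0.I2
cycle 5: W1.I2
cycle 6: W0.I3

Answer: 7 cycles, utilization 1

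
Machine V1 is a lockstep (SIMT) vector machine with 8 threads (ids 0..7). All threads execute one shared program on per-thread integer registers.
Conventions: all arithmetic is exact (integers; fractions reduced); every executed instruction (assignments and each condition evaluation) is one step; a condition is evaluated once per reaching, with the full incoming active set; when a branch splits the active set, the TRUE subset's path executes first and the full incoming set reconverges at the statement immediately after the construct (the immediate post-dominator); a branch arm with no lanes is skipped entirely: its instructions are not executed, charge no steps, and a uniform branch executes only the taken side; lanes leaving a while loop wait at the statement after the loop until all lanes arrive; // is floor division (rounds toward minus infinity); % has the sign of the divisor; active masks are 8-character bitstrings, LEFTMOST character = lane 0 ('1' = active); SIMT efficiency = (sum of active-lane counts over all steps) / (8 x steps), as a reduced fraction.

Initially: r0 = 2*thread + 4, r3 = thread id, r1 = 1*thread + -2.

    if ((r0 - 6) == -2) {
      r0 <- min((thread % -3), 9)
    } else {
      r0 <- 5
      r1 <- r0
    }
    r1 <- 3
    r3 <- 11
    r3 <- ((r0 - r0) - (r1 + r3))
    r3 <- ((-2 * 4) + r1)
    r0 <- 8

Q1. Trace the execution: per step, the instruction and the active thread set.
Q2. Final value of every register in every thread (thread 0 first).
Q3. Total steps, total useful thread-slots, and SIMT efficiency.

step 0: eval ((r0 - 6) == -2)        11111111
step 1: r0 <- min((thread % -3), 9)  10000000
step 2: r0 <- 5                      01111111
step 3: r1 <- r0                     01111111
step 4: r1 <- 3                      11111111
step 5: r3 <- 11                     11111111
step 6: r3 <- ((r0 - r0) - (r1 + r3)) 11111111
step 7: r3 <- ((-2 * 4) + r1)        11111111
step 8: r0 <- 8                      11111111

Answer: 9 steps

r0: 8,8,8,8,8,8,8,8
r3: -5,-5,-5,-5,-5,-5,-5,-5
r1: 3,3,3,3,3,3,3,3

steps = 9; useful = 63; efficiency = 63/72 = 7/8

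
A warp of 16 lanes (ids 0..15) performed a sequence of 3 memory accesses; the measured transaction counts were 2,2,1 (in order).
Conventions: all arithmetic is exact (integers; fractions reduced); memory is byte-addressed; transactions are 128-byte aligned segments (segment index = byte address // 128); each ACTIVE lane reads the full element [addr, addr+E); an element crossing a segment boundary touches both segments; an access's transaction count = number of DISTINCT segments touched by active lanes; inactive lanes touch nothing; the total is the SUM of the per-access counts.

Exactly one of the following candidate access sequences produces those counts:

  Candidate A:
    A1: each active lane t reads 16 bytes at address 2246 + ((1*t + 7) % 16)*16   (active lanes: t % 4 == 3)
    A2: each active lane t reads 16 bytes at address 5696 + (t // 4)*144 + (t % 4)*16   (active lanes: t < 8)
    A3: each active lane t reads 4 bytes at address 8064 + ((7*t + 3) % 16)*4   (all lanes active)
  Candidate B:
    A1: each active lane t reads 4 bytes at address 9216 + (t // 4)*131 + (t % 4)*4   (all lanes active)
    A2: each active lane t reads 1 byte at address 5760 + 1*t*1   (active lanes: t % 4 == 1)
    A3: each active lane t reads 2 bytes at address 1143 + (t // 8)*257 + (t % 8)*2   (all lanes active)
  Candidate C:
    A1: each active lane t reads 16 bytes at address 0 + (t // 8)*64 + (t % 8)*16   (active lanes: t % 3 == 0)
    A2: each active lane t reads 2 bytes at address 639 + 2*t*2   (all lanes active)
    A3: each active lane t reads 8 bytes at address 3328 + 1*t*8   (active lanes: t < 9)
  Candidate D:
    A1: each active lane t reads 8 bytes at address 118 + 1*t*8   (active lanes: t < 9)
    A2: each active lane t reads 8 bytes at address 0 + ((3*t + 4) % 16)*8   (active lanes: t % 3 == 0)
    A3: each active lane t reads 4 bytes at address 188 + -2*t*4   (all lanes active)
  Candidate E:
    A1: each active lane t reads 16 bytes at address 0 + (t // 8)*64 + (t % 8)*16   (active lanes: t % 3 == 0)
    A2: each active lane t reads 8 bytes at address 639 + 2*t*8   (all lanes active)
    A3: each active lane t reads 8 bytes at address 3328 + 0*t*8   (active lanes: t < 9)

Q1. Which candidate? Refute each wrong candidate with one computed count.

A: A1 gives 3 transactions, not 2
B: A1 gives 4 transactions, not 2
D: A2 gives 1 transaction, not 2
E: A2 gives 3 transactions, not 2
C: all counts match (2,2,1)

Answer: C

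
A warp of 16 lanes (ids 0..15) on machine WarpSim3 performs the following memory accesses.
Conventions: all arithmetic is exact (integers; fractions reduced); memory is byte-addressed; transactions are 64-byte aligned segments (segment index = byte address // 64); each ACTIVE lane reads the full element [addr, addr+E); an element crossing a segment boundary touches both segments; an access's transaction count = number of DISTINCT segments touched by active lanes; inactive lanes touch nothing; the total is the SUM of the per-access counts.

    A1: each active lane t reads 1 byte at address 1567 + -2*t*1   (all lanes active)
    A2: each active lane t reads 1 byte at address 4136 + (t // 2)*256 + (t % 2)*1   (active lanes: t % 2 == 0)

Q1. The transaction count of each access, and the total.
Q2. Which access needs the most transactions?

A1: 1 transaction
A2: 8 transactions

Answer: 1,8; total 9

Answer: A2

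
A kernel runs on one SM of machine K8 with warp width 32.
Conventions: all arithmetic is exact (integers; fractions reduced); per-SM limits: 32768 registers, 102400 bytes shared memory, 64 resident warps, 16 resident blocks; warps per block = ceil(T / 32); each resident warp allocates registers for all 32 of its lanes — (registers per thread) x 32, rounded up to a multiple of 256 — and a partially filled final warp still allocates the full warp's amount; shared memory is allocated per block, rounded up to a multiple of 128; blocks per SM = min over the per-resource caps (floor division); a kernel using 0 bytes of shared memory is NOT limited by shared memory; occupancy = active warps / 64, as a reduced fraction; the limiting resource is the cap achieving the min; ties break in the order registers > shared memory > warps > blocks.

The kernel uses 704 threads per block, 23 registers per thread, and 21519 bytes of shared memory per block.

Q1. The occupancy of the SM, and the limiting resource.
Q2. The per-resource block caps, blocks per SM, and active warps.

Answer: occupancy 11/32, limited by registers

registers: 1 block
shared memory: 4 blocks
warps: 2 blocks
blocks: 16 blocks

Answer: 1 block, 22 active warps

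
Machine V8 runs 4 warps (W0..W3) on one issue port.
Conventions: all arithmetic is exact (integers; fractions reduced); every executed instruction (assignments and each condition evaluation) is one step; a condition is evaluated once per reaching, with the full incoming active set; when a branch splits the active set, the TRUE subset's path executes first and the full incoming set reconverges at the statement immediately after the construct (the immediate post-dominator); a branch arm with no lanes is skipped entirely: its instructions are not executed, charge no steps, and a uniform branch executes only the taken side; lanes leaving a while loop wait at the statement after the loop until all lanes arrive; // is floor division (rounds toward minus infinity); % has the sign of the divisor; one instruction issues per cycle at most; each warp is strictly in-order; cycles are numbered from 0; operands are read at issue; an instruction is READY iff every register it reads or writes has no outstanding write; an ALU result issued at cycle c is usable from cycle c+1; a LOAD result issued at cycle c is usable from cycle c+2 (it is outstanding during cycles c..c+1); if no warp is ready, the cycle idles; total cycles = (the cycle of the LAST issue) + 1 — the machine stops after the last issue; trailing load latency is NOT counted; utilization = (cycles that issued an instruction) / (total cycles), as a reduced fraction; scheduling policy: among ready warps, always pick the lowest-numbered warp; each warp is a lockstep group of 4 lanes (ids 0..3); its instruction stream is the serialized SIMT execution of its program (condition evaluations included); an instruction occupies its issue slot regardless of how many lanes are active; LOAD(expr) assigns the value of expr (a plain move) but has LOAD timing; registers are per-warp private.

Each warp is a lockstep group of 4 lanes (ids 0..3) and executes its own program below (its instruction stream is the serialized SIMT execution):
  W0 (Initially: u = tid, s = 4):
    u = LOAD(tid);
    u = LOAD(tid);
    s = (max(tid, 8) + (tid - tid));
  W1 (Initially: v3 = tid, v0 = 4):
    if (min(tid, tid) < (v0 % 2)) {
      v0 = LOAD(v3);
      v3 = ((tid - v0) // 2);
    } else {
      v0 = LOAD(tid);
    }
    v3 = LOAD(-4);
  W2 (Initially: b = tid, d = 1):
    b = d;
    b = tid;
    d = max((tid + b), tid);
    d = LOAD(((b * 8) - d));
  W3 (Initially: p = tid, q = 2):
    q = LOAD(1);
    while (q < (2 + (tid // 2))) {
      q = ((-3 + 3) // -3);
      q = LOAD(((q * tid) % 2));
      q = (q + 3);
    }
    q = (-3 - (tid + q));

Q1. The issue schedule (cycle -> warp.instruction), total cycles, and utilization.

cycle 0: W0.I0
cycle 1: W1.I0
cycle 2: W0.I1
cycle 3: W0.I2
cycle 4: W1.I1
cycle 5: W1.I2
cycle 6: W2.I0
cycle 7: W2.I1
cycle 8: W2.I2
cycle 9: W2.I3
cycle 10: W3.I0
cycle 11: idle
cycle 12: W3.I1
cycle 13: W3.I2
cycle 14: W3.I3
cycle 15: idle
cycle 16: W3.I4
cycle 17: W3.I5
cycle 18: W3.I6

Answer: 19 cycles, utilization 17/19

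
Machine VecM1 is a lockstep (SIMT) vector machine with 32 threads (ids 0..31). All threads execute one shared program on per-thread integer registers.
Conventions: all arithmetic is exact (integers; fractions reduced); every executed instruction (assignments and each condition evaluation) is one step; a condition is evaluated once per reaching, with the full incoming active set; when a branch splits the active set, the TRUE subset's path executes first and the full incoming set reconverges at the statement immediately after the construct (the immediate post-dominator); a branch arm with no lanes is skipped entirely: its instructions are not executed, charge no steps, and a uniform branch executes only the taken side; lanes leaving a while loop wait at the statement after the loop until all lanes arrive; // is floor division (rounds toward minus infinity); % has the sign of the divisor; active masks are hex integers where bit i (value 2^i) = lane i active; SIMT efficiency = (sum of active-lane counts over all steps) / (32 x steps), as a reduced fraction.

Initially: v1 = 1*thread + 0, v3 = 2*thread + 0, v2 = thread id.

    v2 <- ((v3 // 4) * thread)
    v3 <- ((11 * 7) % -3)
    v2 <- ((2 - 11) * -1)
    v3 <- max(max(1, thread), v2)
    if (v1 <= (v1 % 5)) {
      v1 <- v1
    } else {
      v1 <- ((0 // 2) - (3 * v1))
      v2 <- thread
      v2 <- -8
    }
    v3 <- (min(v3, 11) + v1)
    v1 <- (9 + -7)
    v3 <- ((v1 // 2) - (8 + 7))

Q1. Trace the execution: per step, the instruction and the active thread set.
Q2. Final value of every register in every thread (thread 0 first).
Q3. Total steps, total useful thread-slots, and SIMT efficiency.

step 0: v2 <- ((v3 // 4) * thread)   0xffffffff
step 1: v3 <- ((11 * 7) % -3)        0xffffffff
step 2: v2 <- ((2 - 11) * -1)        0xffffffff
step 3: v3 <- max(max(1, thread), v2) 0xffffffff
step 4: eval (v1 <= (v1 % 5))        0xffffffff
step 5: v1 <- v1                     0x0000001f
step 6: v1 <- ((0 // 2) - (3 * v1))  0xffffffe0
step 7: v2 <- thread                 0xffffffe0
step 8: v2 <- -8                     0xffffffe0
step 9: v3 <- (min(v3, 11) + v1)     0xffffffff
step 10: v1 <- (9 + -7)               0xffffffff
step 11: v3 <- ((v1 // 2) - (8 + 7))  0xffffffff

Answer: 12 steps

v1: 2,2,2,2,2,2,2,2,2,2,2,2,2,2,2,2,2,2,2,2,2,2,2,2,2,2,2,2,2,2,2,2
v3: -14,-14,-14,-14,-14,-14,-14,-14,-14,-14,-14,-14,-14,-14,-14,-14,-14,-14,-14,-14,-14,-14,-14,-14,-14,-14,-14,-14,-14,-14,-14,-14
v2: 9,9,9,9,9,-8,-8,-8,-8,-8,-8,-8,-8,-8,-8,-8,-8,-8,-8,-8,-8,-8,-8,-8,-8,-8,-8,-8,-8,-8,-8,-8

steps = 12; useful = 342; efficiency = 342/384 = 57/64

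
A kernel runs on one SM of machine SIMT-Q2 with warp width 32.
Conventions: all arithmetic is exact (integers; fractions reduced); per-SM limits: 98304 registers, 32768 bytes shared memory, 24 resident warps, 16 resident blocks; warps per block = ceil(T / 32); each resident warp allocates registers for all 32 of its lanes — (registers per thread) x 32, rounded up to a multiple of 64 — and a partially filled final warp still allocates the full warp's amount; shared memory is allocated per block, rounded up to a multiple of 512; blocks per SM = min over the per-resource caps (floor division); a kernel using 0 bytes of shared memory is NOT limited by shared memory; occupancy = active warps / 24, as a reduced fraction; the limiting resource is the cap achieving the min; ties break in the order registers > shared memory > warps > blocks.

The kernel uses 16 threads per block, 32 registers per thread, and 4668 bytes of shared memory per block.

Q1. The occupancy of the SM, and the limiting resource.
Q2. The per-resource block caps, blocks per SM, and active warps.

Answer: occupancy 1/4, limited by shared memory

registers: 96 blocks
shared memory: 6 blocks
warps: 24 blocks
blocks: 16 blocks

Answer: 6 blocks, 6 active warps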